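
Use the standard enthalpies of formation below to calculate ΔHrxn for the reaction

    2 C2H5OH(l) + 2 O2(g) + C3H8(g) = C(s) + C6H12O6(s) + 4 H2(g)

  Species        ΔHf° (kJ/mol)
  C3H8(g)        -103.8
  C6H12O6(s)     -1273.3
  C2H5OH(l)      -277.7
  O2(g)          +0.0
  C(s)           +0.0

Products: 1·(+0.0) + 1·(-1273.3) + 4·(+0.0) = -1273.3
Reactants: 2·(-277.7) + 2·(+0.0) + 1·(-103.8) = -659.2
ΔHrxn = (-1273.3) − (-659.2) = -614.1 kJ/mol

ΔHrxn = -614.1 kJ/mol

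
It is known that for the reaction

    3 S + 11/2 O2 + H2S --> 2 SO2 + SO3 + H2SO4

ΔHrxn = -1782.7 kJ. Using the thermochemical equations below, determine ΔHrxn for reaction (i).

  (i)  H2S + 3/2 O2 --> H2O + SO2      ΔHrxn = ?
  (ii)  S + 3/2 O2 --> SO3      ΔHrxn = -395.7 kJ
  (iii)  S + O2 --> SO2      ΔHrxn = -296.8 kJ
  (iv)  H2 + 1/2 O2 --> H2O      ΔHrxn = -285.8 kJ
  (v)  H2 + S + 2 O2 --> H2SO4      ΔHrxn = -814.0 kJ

ΔHrxn = -562.0 kJ

(i) as written (H2S already on the reactant side): contributes x
(ii) as written (SO3 already on the product side): -395.7 kJ
(iii) as written: -296.8 kJ
(iv) reversed: +285.8 kJ
(v) as written (H2SO4 already on the product side): -814.0 kJ
-1782.7 = (-395.7) + (-296.8) + (+285.8) + (-814.0) + x
x = (-1782.7 − (-1220.7)) / (1) = -562.0 kJ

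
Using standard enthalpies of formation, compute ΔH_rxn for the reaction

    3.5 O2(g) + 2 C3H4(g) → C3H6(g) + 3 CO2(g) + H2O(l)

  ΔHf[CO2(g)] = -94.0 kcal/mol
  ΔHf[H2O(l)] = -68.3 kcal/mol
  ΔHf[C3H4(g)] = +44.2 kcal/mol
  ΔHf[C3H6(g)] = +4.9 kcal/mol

ΔH_rxn = -433.8 kcal/mol

Products: 1·(+4.9) + 3·(-94.0) + 1·(-68.3) = -345.4
Reactants: 7/2·(+0.0) + 2·(+44.2) = +88.4
ΔH_rxn = (-345.4) − (+88.4) = -433.8 kcal/mol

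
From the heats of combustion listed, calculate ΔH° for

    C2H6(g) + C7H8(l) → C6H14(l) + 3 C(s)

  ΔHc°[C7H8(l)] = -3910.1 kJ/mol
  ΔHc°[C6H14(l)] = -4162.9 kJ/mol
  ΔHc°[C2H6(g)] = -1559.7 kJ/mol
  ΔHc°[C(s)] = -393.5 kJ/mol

ΔH° = -126.4 kJ/mol

Using ΔH = Σ nΔHc°(reactants) − Σ nΔHc°(products):
= [1·(-1559.7) + 1·(-3910.1)] − [1·(-4162.9) + 3·(-393.5)]
= -126.4 kJ/mol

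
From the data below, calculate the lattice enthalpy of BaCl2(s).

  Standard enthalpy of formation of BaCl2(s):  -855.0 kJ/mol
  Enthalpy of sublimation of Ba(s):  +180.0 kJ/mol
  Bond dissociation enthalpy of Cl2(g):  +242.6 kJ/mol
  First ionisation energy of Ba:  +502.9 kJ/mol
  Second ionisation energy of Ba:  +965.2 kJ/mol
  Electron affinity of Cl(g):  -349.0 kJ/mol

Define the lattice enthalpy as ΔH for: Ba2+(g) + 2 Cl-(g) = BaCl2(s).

ΔHf° = 1·ΔHsub + 1·(ΣIE) + 1·D(Cl2) + 2·EA + U
-855.0 = 1·(+180.0) + 1·(+1468.1) + 1·(+242.6) + 2·(-349.0) + U
U = -855.0 − (+1192.7) = -2047.7 kJ/mol

U = -2047.7 kJ/mol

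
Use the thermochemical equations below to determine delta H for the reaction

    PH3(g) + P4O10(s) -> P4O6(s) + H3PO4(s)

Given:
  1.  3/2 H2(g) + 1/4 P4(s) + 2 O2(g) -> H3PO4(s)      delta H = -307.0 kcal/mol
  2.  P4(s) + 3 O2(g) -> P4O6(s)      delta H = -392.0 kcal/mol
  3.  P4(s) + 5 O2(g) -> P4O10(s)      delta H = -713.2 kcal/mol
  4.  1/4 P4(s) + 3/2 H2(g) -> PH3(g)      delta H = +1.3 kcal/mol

eq. 1 as written (H3PO4(s) already on the product side): -307.0 kcal/mol
eq. 2 as written (P4O6(s) already on the product side): -392.0 kcal/mol
eq. 3 reversed (P4O10(s) must end up as a reactant): +713.2 kcal/mol
eq. 4 reversed (PH3(g) must end up as a reactant): -1.3 kcal/mol
delta H = (-307.0) + (-392.0) + (+713.2) + (-1.3) = 12.9 kcal/mol

delta H = 12.9 kcal/mol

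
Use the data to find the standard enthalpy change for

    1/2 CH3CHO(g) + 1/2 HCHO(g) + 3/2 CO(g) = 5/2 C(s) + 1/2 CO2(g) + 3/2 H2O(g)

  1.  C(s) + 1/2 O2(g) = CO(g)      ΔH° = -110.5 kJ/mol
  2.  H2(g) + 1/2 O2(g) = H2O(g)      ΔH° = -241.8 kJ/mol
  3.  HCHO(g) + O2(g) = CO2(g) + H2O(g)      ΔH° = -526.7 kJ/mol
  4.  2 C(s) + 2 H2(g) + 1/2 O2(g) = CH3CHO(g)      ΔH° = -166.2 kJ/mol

ΔH° = -256.3 kJ/mol

eq. 1 reversed and × 3/2 (reverse to put CO(g) on the reactant side; scale by 3/2 for the 3/2 CO(g)): (-3/2)·(-110.5) = +165.75 kJ/mol
eq. 2 as written: -241.8 kJ/mol
eq. 3 × 1/2 (scale by 1/2 for the 1/2 HCHO(g)): (1/2)·(-526.7) = -263.35 kJ/mol
eq. 4 reversed and × 1/2 (CH3CHO(g) must end up as a reactant; ×1/2 to match 1/2 CH3CHO(g) in the target): (-1/2)·(-166.2) = +83.1 kJ/mol
Combining the equations, ΔH° = (-3/2)·(-110.5) + (1)·(-241.8) + (1/2)·(-526.7) + (-1/2)·(-166.2) = -256.3 kJ/mol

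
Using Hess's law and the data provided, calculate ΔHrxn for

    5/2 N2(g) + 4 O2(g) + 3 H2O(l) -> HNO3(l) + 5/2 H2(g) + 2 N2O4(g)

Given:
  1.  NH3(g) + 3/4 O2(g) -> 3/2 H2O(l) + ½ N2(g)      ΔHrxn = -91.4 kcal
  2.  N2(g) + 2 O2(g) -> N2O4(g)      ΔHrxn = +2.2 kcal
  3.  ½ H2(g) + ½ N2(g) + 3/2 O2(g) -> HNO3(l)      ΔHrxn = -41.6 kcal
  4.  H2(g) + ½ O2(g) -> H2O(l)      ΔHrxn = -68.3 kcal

ΔHrxn = 167.7 kcal

eq. 1: not needed (NH3(g) appears nowhere else).
eq. 2 × 2 (×2 to match 2 N2O4(g) in the target): (2)·(+2.2) = +4.4 kcal
eq. 3 as written (HNO3(l) already on the product side): -41.6 kcal
eq. 4 reversed and × 3: (-3)·(-68.3) = +204.9 kcal
Combining the equations, ΔHrxn = (+4.4) + (-41.6) + (+204.9) = 167.7 kcal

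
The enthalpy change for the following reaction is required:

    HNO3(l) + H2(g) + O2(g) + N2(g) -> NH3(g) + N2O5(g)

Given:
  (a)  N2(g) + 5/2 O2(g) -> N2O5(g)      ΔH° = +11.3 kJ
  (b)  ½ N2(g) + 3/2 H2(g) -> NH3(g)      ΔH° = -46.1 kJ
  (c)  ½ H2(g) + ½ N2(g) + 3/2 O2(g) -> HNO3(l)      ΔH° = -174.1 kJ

ΔH° = 139.3 kJ

(a) as written: +11.3 kJ
(b) as written: -46.1 kJ
(c) reversed: +174.1 kJ
Since enthalpy is a state function, ΔH° = (1)·(+11.3) + (1)·(-46.1) + (-1)·(-174.1) = 139.3 kJ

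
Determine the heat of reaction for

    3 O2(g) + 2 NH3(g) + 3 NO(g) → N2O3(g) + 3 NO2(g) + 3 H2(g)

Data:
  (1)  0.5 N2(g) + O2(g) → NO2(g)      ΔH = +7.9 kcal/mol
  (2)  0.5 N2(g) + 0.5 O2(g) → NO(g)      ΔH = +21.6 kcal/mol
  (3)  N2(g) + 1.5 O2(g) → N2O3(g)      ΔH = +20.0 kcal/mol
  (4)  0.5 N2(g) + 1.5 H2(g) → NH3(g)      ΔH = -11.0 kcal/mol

(1) × 3 (×3 to match 3 NO2(g) in the target): (3)·(+7.9) = +23.7 kcal/mol
(2) reversed and × 3 (NO(g) must end up as a reactant; scale by 3 for the 3 NO(g)): (-3)·(+21.6) = -64.8 kcal/mol
(3) as written (N2O3(g) already on the product side): +20.0 kcal/mol
(4) reversed and × 2 (reverse to put NH3(g) on the reactant side; ×2 to match 2 NH3(g) in the target): (-2)·(-11.0) = +22.0 kcal/mol
ΔH = (+23.7) + (-64.8) + (+20.0) + (+22.0) = 0.9 kcal/mol

ΔH = 0.9 kcal/mol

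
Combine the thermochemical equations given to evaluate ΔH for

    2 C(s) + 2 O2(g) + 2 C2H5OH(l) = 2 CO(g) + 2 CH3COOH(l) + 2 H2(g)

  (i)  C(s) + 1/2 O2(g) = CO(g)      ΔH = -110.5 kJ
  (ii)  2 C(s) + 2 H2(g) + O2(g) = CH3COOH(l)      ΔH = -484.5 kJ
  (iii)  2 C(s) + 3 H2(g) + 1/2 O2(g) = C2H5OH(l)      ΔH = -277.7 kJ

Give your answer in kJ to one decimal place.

(i) × 2 (×2 to match 2 CO(g) in the target): (2)·(-110.5) = -221.0 kJ
(ii) × 2 (scale by 2 for the 2 CH3COOH(l)): (2)·(-484.5) = -969.0 kJ
(iii) reversed and × 2 (reverse to put C2H5OH(l) on the reactant side; ×2 to match 2 C2H5OH(l) in the target): (-2)·(-277.7) = +555.4 kJ
Since enthalpy is a state function, ΔH = (-221.0) + (-969.0) + (+555.4) = -634.6 kJ

ΔH = -634.6 kJ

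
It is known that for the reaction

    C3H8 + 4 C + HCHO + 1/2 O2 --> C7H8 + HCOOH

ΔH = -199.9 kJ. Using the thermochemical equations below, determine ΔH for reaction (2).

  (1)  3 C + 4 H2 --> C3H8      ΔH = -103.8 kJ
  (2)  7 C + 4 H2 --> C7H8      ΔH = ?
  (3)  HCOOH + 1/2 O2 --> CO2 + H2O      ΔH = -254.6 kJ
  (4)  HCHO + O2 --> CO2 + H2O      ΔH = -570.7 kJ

ΔH = 12.4 kJ

(1) reversed (reverse to put C3H8 on the reactant side): +103.8 kJ
(2) as written (C7H8 already on the product side): contributes x
(3) reversed (reverse to put HCOOH on the product side): +254.6 kJ
(4) as written (HCHO already on the reactant side): -570.7 kJ
-199.9 = (+103.8) + (+254.6) + (-570.7) + x
x = (-199.9 − (-212.3)) / (1) = 12.4 kJ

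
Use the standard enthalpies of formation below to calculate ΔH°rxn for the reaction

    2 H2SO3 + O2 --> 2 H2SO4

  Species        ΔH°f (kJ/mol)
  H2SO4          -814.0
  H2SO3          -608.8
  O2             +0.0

ΔH°rxn = -410.4 kJ/mol

ΔH°rxn = Σ nΔHf°(products) − Σ nΔHf°(reactants).
Products: 2·(-814.0) = -1628.0
Reactants: 2·(-608.8) + 1·(+0.0) = -1217.6
ΔH°rxn = (-1628.0) − (-1217.6) = -410.4 kJ/mol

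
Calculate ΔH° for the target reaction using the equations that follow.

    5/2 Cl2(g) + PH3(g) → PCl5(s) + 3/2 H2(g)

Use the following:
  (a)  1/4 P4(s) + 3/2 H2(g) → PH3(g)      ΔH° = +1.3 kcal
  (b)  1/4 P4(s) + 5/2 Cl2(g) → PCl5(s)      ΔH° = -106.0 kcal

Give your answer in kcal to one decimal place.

ΔH° = -107.3 kcal

(a) reversed (reverse to put PH3(g) on the reactant side): -1.3 kcal
(b) as written (PCl5(s) already on the product side): -106.0 kcal
Summing the manipulated equations, ΔH° = (-1)·(+1.3) + (1)·(-106.0) = -107.3 kcal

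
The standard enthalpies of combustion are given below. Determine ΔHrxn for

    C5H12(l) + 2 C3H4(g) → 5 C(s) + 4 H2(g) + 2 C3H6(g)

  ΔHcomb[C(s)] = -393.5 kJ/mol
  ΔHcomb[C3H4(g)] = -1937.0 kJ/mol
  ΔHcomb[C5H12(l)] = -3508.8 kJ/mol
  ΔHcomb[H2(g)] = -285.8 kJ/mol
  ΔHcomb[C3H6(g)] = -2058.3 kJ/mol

Using ΔH = Σ nΔHc°(reactants) − Σ nΔHc°(products):
= [1·(-3508.8) + 2·(-1937.0)] − [5·(-393.5) + 4·(-285.8) + 2·(-2058.3)]
= -155.5 kJ/mol

ΔHrxn = -155.5 kJ/mol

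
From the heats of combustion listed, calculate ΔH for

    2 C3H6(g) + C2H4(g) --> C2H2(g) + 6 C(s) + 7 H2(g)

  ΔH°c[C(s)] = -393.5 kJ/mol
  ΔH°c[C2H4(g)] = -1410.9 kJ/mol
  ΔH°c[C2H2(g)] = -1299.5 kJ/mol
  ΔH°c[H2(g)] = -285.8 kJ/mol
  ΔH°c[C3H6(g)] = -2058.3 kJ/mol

Using ΔH = Σ nΔHc°(reactants) − Σ nΔHc°(products):
= [2·(-2058.3) + 1·(-1410.9)] − [1·(-1299.5) + 6·(-393.5) + 7·(-285.8)]
= 133.6 kJ/mol

ΔH = 133.6 kJ/mol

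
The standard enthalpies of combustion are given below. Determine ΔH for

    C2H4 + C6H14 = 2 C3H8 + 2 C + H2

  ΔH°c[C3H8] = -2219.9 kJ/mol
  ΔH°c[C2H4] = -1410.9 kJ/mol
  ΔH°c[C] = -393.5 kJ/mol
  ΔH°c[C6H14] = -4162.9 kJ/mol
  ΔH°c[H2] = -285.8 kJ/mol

With combustion enthalpies, reactants minus products:
= [1·(-1410.9) + 1·(-4162.9)] − [2·(-2219.9) + 2·(-393.5) + 1·(-285.8)]
= -61.2 kJ/mol

ΔH = -61.2 kJ/mol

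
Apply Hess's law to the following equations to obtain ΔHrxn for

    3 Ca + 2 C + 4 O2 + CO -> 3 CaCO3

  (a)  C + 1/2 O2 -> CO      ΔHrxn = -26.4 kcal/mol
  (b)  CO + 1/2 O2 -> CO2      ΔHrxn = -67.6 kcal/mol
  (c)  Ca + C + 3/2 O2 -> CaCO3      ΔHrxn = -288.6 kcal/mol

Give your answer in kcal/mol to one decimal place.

(a) reversed: +26.4 kcal/mol
(b): not needed (CO2 appears nowhere else).
(c) × 3 (×3 to match 3 CaCO3 in the target): (3)·(-288.6) = -865.8 kcal/mol
Summing the manipulated equations, ΔHrxn = (-1)·(-26.4) + (3)·(-288.6) = -839.4 kcal/mol

ΔHrxn = -839.4 kcal/mol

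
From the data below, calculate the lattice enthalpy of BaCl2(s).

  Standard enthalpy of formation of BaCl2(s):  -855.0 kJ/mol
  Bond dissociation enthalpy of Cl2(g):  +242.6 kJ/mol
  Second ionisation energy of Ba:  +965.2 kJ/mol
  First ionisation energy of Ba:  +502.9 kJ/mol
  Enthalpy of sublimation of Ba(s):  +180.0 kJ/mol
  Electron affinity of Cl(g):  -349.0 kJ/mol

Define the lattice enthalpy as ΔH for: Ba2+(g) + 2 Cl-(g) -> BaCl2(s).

ΔHf° = 1·ΔHsub + 1·(ΣIE) + 1·D(Cl2) + 2·EA + U
-855.0 = 1·(+180.0) + 1·(+1468.1) + 1·(+242.6) + 2·(-349.0) + U
U = -855.0 − (+1192.7) = -2047.7 kJ/mol

U = -2047.7 kJ/mol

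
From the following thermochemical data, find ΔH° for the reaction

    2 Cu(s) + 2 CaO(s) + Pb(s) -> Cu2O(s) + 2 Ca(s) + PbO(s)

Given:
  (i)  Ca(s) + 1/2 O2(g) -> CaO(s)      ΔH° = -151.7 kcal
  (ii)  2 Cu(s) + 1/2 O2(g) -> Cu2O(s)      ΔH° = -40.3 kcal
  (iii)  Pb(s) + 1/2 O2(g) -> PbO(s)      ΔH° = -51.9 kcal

ΔH° = 211.2 kcal

(i) reversed and × 2: (-2)·(-151.7) = +303.4 kcal
(ii) as written: -40.3 kcal
(iii) as written: -51.9 kcal
ΔH° = (-2)·(-151.7) + (1)·(-40.3) + (1)·(-51.9) = 211.2 kcal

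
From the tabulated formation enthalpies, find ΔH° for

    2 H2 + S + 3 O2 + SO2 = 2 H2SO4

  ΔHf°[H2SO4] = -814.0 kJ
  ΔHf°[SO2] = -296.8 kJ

ΔH°rxn = Σ nΔHf°(products) − Σ nΔHf°(reactants).
Products: 2·(-814.0) = -1628.0
Reactants: 2·(+0.0) + 1·(+0.0) + 3·(+0.0) + 1·(-296.8) = -296.8
ΔH° = (-1628.0) − (-296.8) = -1331.2 kJ

ΔH° = -1331.2 kJ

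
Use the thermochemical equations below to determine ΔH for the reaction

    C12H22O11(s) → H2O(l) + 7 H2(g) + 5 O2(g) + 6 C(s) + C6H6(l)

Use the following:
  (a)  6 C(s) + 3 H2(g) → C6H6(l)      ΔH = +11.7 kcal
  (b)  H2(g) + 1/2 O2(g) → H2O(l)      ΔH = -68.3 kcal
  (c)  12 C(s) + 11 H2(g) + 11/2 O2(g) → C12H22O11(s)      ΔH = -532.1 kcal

(a) as written (C6H6(l) already on the product side): +11.7 kcal
(b) as written (H2O(l) already on the product side): -68.3 kcal
(c) reversed (C12H22O11(s) must end up as a reactant): +532.1 kcal
Combining the equations, ΔH = (+11.7) + (-68.3) + (+532.1) = 475.5 kcal

ΔH = 475.5 kcal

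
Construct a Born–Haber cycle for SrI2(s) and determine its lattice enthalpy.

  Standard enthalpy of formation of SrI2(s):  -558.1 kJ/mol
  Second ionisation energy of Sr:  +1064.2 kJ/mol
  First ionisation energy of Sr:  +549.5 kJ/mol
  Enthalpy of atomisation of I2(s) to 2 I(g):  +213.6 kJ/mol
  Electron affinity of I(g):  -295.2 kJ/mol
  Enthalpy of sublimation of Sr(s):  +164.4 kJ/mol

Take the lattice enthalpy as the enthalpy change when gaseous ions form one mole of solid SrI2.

ΔHf° = 1·ΔHsub + 1·(ΣIE) + 1·D(I2) + 2·EA + U
-558.1 = 1·(+164.4) + 1·(+1613.7) + 1·(+213.6) + 2·(-295.2) + U
U = -558.1 − (+1401.3) = -1959.4 kJ/mol

U = -1959.4 kJ/mol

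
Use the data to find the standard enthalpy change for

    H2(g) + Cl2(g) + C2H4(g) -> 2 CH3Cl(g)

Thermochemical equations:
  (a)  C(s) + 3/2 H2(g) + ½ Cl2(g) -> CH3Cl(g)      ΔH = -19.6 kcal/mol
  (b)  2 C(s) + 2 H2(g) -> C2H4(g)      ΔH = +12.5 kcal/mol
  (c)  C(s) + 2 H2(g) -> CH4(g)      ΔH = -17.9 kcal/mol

ΔH = -51.7 kcal/mol

(a) × 2: (2)·(-19.6) = -39.2 kcal/mol
(b) reversed: -12.5 kcal/mol
(c): not needed.
Since enthalpy is a state function, ΔH = (-39.2) + (-12.5) = -51.7 kcal/mol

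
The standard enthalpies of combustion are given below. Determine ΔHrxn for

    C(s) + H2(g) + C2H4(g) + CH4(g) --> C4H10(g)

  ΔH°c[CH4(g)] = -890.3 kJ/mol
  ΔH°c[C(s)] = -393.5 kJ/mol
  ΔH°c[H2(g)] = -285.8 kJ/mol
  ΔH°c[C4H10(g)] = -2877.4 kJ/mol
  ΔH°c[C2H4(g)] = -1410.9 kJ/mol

With combustion enthalpies, reactants minus products:
= [1·(-393.5) + 1·(-285.8) + 1·(-1410.9) + 1·(-890.3)] − [1·(-2877.4)]
= -103.1 kJ/mol

ΔHrxn = -103.1 kJ/mol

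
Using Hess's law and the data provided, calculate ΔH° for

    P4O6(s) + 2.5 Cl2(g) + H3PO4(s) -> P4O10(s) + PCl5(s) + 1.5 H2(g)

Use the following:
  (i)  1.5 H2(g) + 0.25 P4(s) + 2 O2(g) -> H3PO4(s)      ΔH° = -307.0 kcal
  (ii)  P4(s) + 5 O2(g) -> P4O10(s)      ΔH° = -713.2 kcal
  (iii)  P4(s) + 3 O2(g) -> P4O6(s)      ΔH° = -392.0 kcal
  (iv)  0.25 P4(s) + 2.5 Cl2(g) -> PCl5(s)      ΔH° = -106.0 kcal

ΔH° = -120.2 kcal

(i) reversed: +307.0 kcal
(ii) as written: -713.2 kcal
(iii) reversed: +392.0 kcal
(iv) as written: -106.0 kcal
Since enthalpy is a state function, ΔH° = (-1)·(-307.0) + (1)·(-713.2) + (-1)·(-392.0) + (1)·(-106.0) = -120.2 kcal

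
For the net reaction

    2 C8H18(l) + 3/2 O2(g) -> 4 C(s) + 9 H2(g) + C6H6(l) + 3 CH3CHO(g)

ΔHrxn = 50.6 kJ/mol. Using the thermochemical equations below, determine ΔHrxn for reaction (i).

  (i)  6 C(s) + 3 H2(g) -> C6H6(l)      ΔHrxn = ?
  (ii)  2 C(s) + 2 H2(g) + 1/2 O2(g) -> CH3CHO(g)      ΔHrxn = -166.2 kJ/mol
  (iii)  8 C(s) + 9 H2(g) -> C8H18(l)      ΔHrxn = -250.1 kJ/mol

(i) as written: contributes x
(ii) × 3: (3)·(-166.2) = -498.6 kJ/mol
(iii) reversed and × 2: (-2)·(-250.1) = +500.2 kJ/mol
+50.6 = (-498.6) + (+500.2) + x
x = (+50.6 − (+1.6)) / (1) = 49.0 kJ/mol

ΔHrxn = 49.0 kJ/mol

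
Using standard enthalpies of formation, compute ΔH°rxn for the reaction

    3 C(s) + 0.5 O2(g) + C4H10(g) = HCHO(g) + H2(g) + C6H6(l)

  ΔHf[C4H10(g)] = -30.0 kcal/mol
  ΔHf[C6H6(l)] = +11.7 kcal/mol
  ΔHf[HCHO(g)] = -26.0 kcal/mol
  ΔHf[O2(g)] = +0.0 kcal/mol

ΔH°rxn = Σ nΔHf°(products) − Σ nΔHf°(reactants).
Products: 1·(-26.0) + 1·(+0.0) + 1·(+11.7) = -14.3
Reactants: 3·(+0.0) + 1/2·(+0.0) + 1·(-30.0) = -30.0
ΔH°rxn = (-14.3) − (-30.0) = 15.7 kcal/mol

ΔH°rxn = 15.7 kcal/mol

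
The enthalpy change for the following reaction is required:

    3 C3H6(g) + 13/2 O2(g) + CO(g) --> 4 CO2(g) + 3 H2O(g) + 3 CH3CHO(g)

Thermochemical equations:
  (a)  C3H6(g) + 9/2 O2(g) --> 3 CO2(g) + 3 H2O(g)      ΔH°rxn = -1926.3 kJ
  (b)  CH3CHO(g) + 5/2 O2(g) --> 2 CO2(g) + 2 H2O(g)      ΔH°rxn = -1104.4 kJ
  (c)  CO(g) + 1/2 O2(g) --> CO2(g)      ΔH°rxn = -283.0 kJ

(a) × 3 (×3 to match 3 C3H6(g) in the target): (3)·(-1926.3) = -5778.9 kJ
(b) reversed and × 3 (CH3CHO(g) must end up as a product; scale by 3 for the 3 CH3CHO(g)): (-3)·(-1104.4) = +3313.2 kJ
(c) as written (CO(g) already on the reactant side): -283.0 kJ
ΔH°rxn = (-5778.9) + (+3313.2) + (-283.0) = -2748.7 kJ

ΔH°rxn = -2748.7 kJ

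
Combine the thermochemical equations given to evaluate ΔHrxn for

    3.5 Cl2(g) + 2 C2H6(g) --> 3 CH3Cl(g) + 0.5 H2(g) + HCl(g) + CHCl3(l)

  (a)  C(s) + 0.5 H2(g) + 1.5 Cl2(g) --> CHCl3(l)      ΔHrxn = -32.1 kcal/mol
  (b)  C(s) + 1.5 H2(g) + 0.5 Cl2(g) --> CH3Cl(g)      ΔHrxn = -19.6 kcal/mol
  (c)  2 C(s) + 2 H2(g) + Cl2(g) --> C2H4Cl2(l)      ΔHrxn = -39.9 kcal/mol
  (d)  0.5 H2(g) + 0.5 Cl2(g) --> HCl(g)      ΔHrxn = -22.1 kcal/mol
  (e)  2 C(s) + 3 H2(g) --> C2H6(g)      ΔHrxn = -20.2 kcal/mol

(a) as written (CHCl3(l) already on the product side): -32.1 kcal/mol
(b) × 3 (×3 to match 3 CH3Cl(g) in the target): (3)·(-19.6) = -58.8 kcal/mol
(c): not needed (C2H4Cl2(l) appears nowhere else).
(d) as written (HCl(g) already on the product side): -22.1 kcal/mol
(e) reversed and × 2 (reverse to put C2H6(g) on the reactant side; scale by 2 for the 2 C2H6(g)): (-2)·(-20.2) = +40.4 kcal/mol
ΔHrxn = (-32.1) + (-58.8) + (-22.1) + (+40.4) = -72.6 kcal/mol

ΔHrxn = -72.6 kcal/mol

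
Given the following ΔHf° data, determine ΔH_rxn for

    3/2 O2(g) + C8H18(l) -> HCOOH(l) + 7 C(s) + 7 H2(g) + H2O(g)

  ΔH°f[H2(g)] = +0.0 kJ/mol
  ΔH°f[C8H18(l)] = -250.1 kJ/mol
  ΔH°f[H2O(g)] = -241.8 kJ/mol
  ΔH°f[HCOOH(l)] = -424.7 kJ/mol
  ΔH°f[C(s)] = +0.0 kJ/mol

ΔH°rxn = Σ nΔHf°(products) − Σ nΔHf°(reactants).
Products: 1·(-424.7) + 7·(+0.0) + 7·(+0.0) + 1·(-241.8) = -666.5
Reactants: 3/2·(+0.0) + 1·(-250.1) = -250.1
ΔH_rxn = (-666.5) − (-250.1) = -416.4 kJ/mol

ΔH_rxn = -416.4 kJ/mol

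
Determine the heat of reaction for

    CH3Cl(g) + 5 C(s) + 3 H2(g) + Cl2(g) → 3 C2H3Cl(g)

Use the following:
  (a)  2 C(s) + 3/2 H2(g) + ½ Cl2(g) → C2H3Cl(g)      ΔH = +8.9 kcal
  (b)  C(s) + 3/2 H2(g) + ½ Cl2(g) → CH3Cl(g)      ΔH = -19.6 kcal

ΔH = 46.3 kcal

(a) × 3 (scale by 3 for the 3 C2H3Cl(g)): (3)·(+8.9) = +26.7 kcal
(b) reversed (CH3Cl(g) must end up as a reactant): +19.6 kcal
ΔH = (3)·(+8.9) + (-1)·(-19.6) = 46.3 kcal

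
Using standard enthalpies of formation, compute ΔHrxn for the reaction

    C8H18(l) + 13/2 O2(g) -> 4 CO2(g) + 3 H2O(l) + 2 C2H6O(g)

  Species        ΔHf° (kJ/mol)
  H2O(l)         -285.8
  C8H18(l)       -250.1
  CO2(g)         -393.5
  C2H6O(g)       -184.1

ΔHrxn = -2549.5 kJ/mol

ΔH°rxn = Σ nΔHf°(products) − Σ nΔHf°(reactants).
Products: 4·(-393.5) + 3·(-285.8) + 2·(-184.1) = -2799.6
Reactants: 1·(-250.1) + 13/2·(+0.0) = -250.1
ΔHrxn = (-2799.6) − (-250.1) = -2549.5 kJ/mol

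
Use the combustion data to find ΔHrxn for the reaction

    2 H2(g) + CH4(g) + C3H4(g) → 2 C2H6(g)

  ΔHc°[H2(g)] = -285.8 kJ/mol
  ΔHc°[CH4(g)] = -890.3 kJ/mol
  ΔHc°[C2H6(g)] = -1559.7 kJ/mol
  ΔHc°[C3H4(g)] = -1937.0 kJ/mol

Using ΔH = Σ nΔHc°(reactants) − Σ nΔHc°(products):
= [2·(-285.8) + 1·(-890.3) + 1·(-1937.0)] − [2·(-1559.7)]
= -279.5 kJ/mol

ΔHrxn = -279.5 kJ/mol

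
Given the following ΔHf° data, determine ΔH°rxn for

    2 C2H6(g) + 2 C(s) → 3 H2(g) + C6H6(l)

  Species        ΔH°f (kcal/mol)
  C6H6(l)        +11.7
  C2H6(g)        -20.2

ΔH°rxn = 52.1 kcal/mol

Products: 3·(+0.0) + 1·(+11.7) = +11.7
Reactants: 2·(-20.2) + 2·(+0.0) = -40.4
ΔH°rxn = (+11.7) − (-40.4) = 52.1 kcal/mol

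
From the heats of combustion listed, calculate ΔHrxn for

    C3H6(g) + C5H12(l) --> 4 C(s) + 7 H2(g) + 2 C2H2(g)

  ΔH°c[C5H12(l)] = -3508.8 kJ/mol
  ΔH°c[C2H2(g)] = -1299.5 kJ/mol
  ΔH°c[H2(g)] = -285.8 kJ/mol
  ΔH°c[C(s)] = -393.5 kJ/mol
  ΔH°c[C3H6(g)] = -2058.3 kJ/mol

ΔHrxn = 606.5 kJ/mol

With combustion enthalpies, reactants minus products:
= [1·(-2058.3) + 1·(-3508.8)] − [4·(-393.5) + 7·(-285.8) + 2·(-1299.5)]
= 606.5 kJ/mol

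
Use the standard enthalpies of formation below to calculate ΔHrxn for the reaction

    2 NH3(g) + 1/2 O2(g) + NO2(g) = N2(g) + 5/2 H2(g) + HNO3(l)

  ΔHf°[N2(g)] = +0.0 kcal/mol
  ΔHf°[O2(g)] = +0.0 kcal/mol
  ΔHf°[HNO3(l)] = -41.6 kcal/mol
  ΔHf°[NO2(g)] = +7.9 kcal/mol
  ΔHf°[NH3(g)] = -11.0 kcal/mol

ΔHrxn = -27.5 kcal/mol

Products: 1·(+0.0) + 5/2·(+0.0) + 1·(-41.6) = -41.6
Reactants: 2·(-11.0) + 1/2·(+0.0) + 1·(+7.9) = -14.1
ΔHrxn = (-41.6) − (-14.1) = -27.5 kcal/mol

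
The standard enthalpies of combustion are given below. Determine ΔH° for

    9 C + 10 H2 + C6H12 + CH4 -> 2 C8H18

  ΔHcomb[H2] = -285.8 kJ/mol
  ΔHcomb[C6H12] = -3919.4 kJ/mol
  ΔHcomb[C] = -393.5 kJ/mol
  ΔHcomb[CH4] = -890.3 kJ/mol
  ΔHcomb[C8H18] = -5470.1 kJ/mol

With combustion enthalpies, reactants minus products:
= [9·(-393.5) + 10·(-285.8) + 1·(-3919.4) + 1·(-890.3)] − [2·(-5470.1)]
= -269.0 kJ/mol

ΔH° = -269.0 kJ/mol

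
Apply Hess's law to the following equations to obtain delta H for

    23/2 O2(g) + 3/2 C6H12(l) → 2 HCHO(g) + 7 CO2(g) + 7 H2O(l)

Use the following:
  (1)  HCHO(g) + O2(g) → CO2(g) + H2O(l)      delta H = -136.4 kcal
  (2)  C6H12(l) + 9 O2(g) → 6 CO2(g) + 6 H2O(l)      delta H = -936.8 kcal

(1) reversed and × 2 (reverse to put HCHO(g) on the product side; scale by 2 for the 2 HCHO(g)): (-2)·(-136.4) = +272.8 kcal
(2) × 3/2 (×3/2 to match 3/2 C6H12(l) in the target): (3/2)·(-936.8) = -1405.2 kcal
Since enthalpy is a state function, delta H = (+272.8) + (-1405.2) = -1132.4 kcal

delta H = -1132.4 kcal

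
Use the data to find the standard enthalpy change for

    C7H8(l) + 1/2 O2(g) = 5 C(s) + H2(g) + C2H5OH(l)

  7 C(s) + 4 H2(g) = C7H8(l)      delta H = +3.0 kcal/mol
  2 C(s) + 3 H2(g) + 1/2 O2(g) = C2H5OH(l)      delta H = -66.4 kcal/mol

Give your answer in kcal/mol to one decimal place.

delta H = -69.4 kcal/mol

equation 1 reversed (C7H8(l) must end up as a reactant): -3.0 kcal/mol
equation 2 as written (C2H5OH(l) already on the product side): -66.4 kcal/mol
Combining the equations, delta H = (-1)·(+3.0) + (1)·(-66.4) = -69.4 kcal/mol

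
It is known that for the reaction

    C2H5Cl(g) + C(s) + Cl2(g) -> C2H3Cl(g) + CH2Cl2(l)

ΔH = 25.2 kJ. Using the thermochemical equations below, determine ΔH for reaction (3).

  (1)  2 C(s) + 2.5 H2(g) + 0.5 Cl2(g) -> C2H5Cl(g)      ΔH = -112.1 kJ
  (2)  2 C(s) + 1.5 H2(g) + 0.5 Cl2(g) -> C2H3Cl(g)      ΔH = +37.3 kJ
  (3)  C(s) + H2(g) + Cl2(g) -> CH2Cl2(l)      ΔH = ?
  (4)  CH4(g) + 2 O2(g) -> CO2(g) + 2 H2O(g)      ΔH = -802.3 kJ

ΔH = -124.2 kJ

(1) reversed: +112.1 kJ
(2) as written: +37.3 kJ
(3) as written: contributes x
(4): not needed.
+25.2 = (+112.1) + (+37.3) + x
x = (+25.2 − (+149.4)) / (1) = -124.2 kJ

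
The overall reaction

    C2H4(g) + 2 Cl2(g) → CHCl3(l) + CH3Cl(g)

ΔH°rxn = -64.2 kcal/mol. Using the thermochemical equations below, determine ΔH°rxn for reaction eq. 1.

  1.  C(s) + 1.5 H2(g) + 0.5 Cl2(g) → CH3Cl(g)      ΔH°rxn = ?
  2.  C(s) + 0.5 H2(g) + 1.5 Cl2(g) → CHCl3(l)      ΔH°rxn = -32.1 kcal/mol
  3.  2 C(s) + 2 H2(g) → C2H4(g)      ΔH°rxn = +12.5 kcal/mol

eq. 1 as written (CH3Cl(g) already on the product side): contributes x
eq. 2 as written (CHCl3(l) already on the product side): -32.1 kcal/mol
eq. 3 reversed (reverse to put C2H4(g) on the reactant side): -12.5 kcal/mol
-64.2 = (-32.1) + (-12.5) + x
x = (-64.2 − (-44.6)) / (1) = -19.6 kcal/mol

ΔH°rxn = -19.6 kcal/mol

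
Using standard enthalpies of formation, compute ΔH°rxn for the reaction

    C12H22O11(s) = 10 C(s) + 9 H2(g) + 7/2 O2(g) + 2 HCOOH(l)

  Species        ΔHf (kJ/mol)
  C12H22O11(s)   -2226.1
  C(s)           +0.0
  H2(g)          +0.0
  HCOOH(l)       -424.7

ΔH°rxn = Σ nΔHf°(products) − Σ nΔHf°(reactants).
Products: 10·(+0.0) + 9·(+0.0) + 7/2·(+0.0) + 2·(-424.7) = -849.4
Reactants: 1·(-2226.1) = -2226.1
ΔH°rxn = (-849.4) − (-2226.1) = 1376.7 kJ/mol

ΔH°rxn = 1376.7 kJ/mol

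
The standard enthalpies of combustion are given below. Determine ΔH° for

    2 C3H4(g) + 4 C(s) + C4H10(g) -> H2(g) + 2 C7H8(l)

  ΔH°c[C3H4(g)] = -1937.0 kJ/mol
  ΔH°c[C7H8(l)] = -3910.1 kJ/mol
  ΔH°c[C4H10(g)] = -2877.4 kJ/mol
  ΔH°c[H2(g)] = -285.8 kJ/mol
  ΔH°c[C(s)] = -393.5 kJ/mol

With combustion enthalpies, reactants minus products:
= [2·(-1937.0) + 4·(-393.5) + 1·(-2877.4)] − [1·(-285.8) + 2·(-3910.1)]
= -219.4 kJ/mol

ΔH° = -219.4 kJ/mol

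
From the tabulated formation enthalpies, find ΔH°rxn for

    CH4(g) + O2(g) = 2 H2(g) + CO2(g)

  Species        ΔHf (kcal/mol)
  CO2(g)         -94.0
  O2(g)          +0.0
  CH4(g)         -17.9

ΔH°rxn = -76.1 kcal/mol

Products: 2·(+0.0) + 1·(-94.0) = -94.0
Reactants: 1·(-17.9) + 1·(+0.0) = -17.9
ΔH°rxn = (-94.0) − (-17.9) = -76.1 kcal/mol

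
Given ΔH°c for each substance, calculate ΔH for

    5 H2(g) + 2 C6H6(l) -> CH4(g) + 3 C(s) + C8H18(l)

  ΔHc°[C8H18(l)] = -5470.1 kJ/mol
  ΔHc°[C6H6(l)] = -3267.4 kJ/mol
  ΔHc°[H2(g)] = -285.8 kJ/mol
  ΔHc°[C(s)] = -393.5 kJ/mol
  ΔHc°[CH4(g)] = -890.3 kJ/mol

ΔH = -422.9 kJ/mol

With combustion enthalpies, reactants minus products:
= [5·(-285.8) + 2·(-3267.4)] − [1·(-890.3) + 3·(-393.5) + 1·(-5470.1)]
= -422.9 kJ/mol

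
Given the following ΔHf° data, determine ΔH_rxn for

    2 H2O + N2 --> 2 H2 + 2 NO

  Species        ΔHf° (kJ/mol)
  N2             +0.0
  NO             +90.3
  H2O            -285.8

ΔH_rxn = 752.2 kJ/mol

Products: 2·(+0.0) + 2·(+90.3) = +180.6
Reactants: 2·(-285.8) + 1·(+0.0) = -571.6
ΔH_rxn = (+180.6) − (-571.6) = 752.2 kJ/mol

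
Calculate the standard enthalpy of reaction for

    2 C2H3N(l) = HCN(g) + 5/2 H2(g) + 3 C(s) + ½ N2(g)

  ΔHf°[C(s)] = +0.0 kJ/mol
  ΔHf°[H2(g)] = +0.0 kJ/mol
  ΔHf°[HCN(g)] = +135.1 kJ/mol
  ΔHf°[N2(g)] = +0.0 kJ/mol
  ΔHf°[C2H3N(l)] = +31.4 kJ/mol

Products: 1·(+135.1) + 5/2·(+0.0) + 3·(+0.0) + 1/2·(+0.0) = +135.1
Reactants: 2·(+31.4) = +62.8
ΔH_rxn = (+135.1) − (+62.8) = 72.3 kJ/mol

ΔH_rxn = 72.3 kJ/mol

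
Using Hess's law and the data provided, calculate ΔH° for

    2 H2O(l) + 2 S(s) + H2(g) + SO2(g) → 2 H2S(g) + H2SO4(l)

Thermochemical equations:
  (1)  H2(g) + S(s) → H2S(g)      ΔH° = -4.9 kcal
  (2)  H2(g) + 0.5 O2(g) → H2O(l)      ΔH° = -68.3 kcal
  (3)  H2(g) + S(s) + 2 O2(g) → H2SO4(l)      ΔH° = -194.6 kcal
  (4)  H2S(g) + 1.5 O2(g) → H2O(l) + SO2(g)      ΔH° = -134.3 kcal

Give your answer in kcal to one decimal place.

ΔH° = 3.1 kcal

(1) as written: -4.9 kcal
(2) reversed: +68.3 kcal
(3) as written (H2SO4(l) already on the product side): -194.6 kcal
(4) reversed (reverse to put SO2(g) on the reactant side): +134.3 kcal
Summing the manipulated equations, ΔH° = (1)·(-4.9) + (-1)·(-68.3) + (1)·(-194.6) + (-1)·(-134.3) = 3.1 kcal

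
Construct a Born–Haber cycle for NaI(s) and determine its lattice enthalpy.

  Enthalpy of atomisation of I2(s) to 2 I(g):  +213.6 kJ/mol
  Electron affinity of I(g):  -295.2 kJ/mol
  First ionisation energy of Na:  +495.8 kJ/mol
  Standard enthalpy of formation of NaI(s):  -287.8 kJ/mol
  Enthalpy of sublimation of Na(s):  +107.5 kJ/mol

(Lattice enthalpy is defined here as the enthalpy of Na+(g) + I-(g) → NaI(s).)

U = -702.7 kJ/mol

ΔHf° = 1·ΔHsub + 1·(ΣIE) + 1/2·D(I2) + 1·EA + U
-287.8 = 1·(+107.5) + 1·(+495.8) + 1/2·(+213.6) + 1·(-295.2) + U
U = -287.8 − (+414.9) = -702.7 kJ/mol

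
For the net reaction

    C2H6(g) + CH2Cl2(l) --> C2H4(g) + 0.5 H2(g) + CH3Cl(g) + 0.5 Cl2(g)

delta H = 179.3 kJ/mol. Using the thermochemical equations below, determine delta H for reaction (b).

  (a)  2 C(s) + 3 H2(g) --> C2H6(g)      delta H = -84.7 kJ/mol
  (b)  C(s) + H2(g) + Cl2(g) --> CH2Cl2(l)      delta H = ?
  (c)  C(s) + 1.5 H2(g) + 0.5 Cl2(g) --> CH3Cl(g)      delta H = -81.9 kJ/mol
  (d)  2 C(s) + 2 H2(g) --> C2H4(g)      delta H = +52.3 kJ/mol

(a) reversed (reverse to put C2H6(g) on the reactant side): +84.7 kJ/mol
(b) reversed (reverse to put CH2Cl2(l) on the reactant side): contributes −x
(c) as written (CH3Cl(g) already on the product side): -81.9 kJ/mol
(d) as written (C2H4(g) already on the product side): +52.3 kJ/mol
+179.3 = (+84.7) + (-81.9) + (+52.3) − x
x = (+179.3 − (+55.1)) / (-1) = -124.2 kJ/mol

delta H = -124.2 kJ/mol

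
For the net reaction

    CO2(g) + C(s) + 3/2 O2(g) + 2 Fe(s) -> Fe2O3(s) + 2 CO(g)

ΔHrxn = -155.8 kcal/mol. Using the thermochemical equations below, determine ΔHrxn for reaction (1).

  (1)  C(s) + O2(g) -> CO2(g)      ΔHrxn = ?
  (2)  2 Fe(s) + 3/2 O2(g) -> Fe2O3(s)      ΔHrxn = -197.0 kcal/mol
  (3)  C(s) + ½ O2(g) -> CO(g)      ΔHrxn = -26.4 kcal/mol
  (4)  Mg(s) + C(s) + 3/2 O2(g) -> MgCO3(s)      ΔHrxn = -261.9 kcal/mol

(1) reversed: contributes −x
(2) as written: -197.0 kcal/mol
(3) × 2: (2)·(-26.4) = -52.8 kcal/mol
(4): not needed.
-155.8 = (-197.0) + (-52.8) − x
x = (-155.8 − (-249.8)) / (-1) = -94.0 kcal/mol

ΔHrxn = -94.0 kcal/mol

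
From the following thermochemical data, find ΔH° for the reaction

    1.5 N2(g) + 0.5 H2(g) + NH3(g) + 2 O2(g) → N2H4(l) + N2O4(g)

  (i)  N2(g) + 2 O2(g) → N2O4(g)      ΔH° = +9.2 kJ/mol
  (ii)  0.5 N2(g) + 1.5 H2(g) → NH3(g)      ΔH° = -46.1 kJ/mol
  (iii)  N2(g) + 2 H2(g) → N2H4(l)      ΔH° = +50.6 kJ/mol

ΔH° = 105.9 kJ/mol

(i) as written (N2O4(g) already on the product side): +9.2 kJ/mol
(ii) reversed (NH3(g) must end up as a reactant): +46.1 kJ/mol
(iii) as written (N2H4(l) already on the product side): +50.6 kJ/mol
ΔH° = (+9.2) + (+46.1) + (+50.6) = 105.9 kJ/mol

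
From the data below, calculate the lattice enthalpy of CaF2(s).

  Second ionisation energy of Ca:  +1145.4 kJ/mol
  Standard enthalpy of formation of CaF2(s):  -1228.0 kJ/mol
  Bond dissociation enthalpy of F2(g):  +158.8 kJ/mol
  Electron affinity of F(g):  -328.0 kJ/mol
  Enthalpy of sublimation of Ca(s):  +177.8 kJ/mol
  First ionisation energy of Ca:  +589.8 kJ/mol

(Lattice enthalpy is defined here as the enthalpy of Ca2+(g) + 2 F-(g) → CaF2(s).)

U = -2643.8 kJ/mol

ΔHf° = 1·ΔHsub + 1·(ΣIE) + 1·D(F2) + 2·EA + U
-1228.0 = 1·(+177.8) + 1·(+1735.2) + 1·(+158.8) + 2·(-328.0) + U
U = -1228.0 − (+1415.8) = -2643.8 kJ/mol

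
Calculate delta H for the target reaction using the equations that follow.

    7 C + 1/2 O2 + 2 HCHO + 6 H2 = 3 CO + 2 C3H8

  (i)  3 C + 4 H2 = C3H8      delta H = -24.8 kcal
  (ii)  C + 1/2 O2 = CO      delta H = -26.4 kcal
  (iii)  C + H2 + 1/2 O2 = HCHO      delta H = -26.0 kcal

delta H = -76.8 kcal

(i) × 2: (2)·(-24.8) = -49.6 kcal
(ii) × 3: (3)·(-26.4) = -79.2 kcal
(iii) reversed and × 2: (-2)·(-26.0) = +52.0 kcal
Summing the manipulated equations, delta H = (-49.6) + (-79.2) + (+52.0) = -76.8 kcal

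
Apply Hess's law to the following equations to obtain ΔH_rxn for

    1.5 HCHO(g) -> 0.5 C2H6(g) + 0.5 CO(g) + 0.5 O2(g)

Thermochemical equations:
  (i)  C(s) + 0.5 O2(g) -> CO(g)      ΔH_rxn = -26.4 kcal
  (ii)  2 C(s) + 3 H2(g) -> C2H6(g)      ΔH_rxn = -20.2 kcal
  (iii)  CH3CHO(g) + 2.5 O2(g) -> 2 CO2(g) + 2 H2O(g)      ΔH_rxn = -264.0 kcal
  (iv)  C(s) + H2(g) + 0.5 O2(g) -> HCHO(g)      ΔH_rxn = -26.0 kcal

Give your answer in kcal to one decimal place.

ΔH_rxn = 15.7 kcal

(i) × 1/2: (1/2)·(-26.4) = -13.2 kcal
(ii) × 1/2: (1/2)·(-20.2) = -10.1 kcal
(iii): not needed.
(iv) reversed and × 3/2: (-3/2)·(-26.0) = +39.0 kcal
ΔH_rxn = (1/2)·(-26.4) + (1/2)·(-20.2) + (-3/2)·(-26.0) = 15.7 kcal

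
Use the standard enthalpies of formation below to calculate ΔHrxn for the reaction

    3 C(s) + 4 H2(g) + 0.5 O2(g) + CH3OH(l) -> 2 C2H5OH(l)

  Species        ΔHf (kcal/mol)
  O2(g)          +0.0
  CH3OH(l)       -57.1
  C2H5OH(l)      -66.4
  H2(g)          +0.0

Products: 2·(-66.4) = -132.8
Reactants: 3·(+0.0) + 4·(+0.0) + 1/2·(+0.0) + 1·(-57.1) = -57.1
ΔHrxn = (-132.8) − (-57.1) = -75.7 kcal/mol

ΔHrxn = -75.7 kcal/mol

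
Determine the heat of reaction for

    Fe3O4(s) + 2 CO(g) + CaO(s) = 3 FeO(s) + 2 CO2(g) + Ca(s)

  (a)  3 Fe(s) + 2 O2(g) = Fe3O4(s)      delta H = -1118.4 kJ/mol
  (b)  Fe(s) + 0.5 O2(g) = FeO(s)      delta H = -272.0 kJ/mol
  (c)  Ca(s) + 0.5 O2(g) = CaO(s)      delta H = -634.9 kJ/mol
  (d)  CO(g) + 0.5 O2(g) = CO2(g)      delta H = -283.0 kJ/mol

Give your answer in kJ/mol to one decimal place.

delta H = 371.3 kJ/mol

(a) reversed (reverse to put Fe3O4(s) on the reactant side): +1118.4 kJ/mol
(b) × 3 (scale by 3 for the 3 FeO(s)): (3)·(-272.0) = -816.0 kJ/mol
(c) reversed (reverse to put CaO(s) on the reactant side): +634.9 kJ/mol
(d) × 2 (scale by 2 for the 2 CO(g)): (2)·(-283.0) = -566.0 kJ/mol
Combining the equations, delta H = (-1)·(-1118.4) + (3)·(-272.0) + (-1)·(-634.9) + (2)·(-283.0) = 371.3 kJ/mol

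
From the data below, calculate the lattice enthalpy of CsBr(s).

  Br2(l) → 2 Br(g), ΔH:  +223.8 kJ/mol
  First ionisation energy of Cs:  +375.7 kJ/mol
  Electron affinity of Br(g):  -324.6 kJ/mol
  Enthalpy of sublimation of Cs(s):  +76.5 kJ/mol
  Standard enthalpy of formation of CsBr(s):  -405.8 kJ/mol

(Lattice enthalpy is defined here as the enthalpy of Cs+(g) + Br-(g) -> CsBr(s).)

ΔHf° = 1·ΔHsub + 1·(ΣIE) + 1/2·D(Br2) + 1·EA + U
-405.8 = 1·(+76.5) + 1·(+375.7) + 1/2·(+223.8) + 1·(-324.6) + U
U = -405.8 − (+239.5) = -645.3 kJ/mol

U = -645.3 kJ/mol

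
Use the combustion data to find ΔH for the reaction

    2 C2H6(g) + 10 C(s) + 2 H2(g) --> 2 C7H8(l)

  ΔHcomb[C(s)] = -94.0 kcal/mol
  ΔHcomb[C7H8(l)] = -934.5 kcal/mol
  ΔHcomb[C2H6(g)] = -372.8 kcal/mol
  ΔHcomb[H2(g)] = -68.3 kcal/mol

Using ΔH = Σ nΔHc°(reactants) − Σ nΔHc°(products):
= [2·(-372.8) + 10·(-94.0) + 2·(-68.3)] − [2·(-934.5)]
= 46.8 kcal/mol

ΔH = 46.8 kcal/mol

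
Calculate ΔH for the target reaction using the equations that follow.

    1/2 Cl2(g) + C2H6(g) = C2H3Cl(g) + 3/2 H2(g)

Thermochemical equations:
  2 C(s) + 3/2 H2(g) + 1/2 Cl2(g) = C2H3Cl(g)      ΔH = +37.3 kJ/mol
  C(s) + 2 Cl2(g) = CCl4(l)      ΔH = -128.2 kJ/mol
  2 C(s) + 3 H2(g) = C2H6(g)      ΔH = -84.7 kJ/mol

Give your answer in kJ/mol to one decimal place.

equation 1 as written: +37.3 kJ/mol
equation 2: not needed.
equation 3 reversed: +84.7 kJ/mol
ΔH = (1)·(+37.3) + (-1)·(-84.7) = 122.0 kJ/mol

ΔH = 122.0 kJ/mol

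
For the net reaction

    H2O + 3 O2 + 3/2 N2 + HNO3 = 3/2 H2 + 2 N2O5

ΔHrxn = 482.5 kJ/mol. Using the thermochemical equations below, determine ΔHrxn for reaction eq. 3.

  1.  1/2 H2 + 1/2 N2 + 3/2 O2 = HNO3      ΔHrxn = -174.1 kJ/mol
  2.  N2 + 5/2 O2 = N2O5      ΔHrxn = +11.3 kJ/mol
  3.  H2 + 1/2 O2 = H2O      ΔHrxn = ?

eq. 1 reversed: +174.1 kJ/mol
eq. 2 × 2: (2)·(+11.3) = +22.6 kJ/mol
eq. 3 reversed: contributes −x
+482.5 = (+174.1) + (+22.6) − x
x = (+482.5 − (+196.7)) / (-1) = -285.8 kJ/mol

ΔHrxn = -285.8 kJ/mol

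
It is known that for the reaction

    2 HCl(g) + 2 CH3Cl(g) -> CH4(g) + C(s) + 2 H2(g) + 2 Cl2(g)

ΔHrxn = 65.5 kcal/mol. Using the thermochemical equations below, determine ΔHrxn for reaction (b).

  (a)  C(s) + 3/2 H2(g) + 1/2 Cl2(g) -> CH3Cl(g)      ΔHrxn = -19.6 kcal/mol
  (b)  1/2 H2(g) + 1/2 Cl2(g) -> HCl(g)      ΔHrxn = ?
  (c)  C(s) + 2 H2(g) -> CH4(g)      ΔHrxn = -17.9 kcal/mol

(a) reversed and × 2: (-2)·(-19.6) = +39.2 kcal/mol
(b) reversed and × 2: contributes −2·x
(c) as written: -17.9 kcal/mol
+65.5 = (+39.2) + (-17.9) − 2·x
x = (+65.5 − (+21.3)) / (-2) = -22.1 kcal/mol

ΔHrxn = -22.1 kcal/mol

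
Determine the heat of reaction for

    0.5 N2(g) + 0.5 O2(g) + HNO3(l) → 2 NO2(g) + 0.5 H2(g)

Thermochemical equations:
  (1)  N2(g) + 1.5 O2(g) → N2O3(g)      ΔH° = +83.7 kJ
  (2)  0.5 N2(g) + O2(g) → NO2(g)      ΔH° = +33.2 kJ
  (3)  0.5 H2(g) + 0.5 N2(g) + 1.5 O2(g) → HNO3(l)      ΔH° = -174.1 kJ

ΔH° = 240.5 kJ

(1): not needed.
(2) × 2: (2)·(+33.2) = +66.4 kJ
(3) reversed: +174.1 kJ
ΔH° = (+66.4) + (+174.1) = 240.5 kJ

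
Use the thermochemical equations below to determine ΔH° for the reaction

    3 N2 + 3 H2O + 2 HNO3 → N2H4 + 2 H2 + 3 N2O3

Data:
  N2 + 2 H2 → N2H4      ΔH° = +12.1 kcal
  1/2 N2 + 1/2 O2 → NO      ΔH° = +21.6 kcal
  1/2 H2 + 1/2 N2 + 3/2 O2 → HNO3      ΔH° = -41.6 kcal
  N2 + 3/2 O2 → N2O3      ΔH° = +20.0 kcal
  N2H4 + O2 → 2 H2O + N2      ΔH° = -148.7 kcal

equation 1 reversed and × 1/2: (-1/2)·(+12.1) = -6.05 kcal
equation 2: not needed (NO appears nowhere else).
equation 3 reversed and × 2 (HNO3 must end up as a reactant; scale by 2 for the 2 HNO3): (-2)·(-41.6) = +83.2 kcal
equation 4 × 3 (scale by 3 for the 3 N2O3): (3)·(+20.0) = +60.0 kcal
equation 5 reversed and × 3/2 (H2O must end up as a reactant; scale by 3/2 for the 3 H2O): (-3/2)·(-148.7) = +223.05 kcal
Since enthalpy is a state function, ΔH° = (-6.05) + (+83.2) + (+60.0) + (+223.05) = 360.2 kcal

ΔH° = 360.2 kcal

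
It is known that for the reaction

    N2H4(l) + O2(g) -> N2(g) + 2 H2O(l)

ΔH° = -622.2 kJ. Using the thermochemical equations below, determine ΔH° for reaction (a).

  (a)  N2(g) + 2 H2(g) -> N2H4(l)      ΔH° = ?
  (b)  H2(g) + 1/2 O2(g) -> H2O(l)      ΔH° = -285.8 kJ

ΔH° = 50.6 kJ

(a) reversed (N2H4(l) must end up as a reactant): contributes −x
(b) × 2 (scale by 2 for the 2 H2O(l)): (2)·(-285.8) = -571.6 kJ
-622.2 = (-571.6) − x
x = (-622.2 − (-571.6)) / (-1) = 50.6 kJ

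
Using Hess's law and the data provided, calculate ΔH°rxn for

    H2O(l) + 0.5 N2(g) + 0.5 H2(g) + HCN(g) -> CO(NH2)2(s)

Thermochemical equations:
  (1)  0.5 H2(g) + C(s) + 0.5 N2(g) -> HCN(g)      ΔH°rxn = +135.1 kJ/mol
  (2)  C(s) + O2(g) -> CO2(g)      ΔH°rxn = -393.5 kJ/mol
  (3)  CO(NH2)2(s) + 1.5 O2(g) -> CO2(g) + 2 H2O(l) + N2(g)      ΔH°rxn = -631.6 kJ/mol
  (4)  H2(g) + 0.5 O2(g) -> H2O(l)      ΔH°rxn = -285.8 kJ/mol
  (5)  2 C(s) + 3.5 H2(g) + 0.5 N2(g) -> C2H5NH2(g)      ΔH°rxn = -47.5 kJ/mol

(1) reversed: -135.1 kJ/mol
(2) as written: -393.5 kJ/mol
(3) reversed: +631.6 kJ/mol
(4) as written: -285.8 kJ/mol
(5): not needed.
By Hess's law, ΔH°rxn = (-135.1) + (-393.5) + (+631.6) + (-285.8) = -182.8 kJ/mol

ΔH°rxn = -182.8 kJ/mol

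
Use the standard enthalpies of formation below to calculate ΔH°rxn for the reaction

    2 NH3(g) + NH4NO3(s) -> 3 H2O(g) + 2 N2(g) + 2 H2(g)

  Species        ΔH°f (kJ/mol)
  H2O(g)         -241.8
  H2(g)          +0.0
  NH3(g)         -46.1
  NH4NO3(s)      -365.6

Products: 3·(-241.8) + 2·(+0.0) + 2·(+0.0) = -725.4
Reactants: 2·(-46.1) + 1·(-365.6) = -457.8
ΔH°rxn = (-725.4) − (-457.8) = -267.6 kJ/mol

ΔH°rxn = -267.6 kJ/mol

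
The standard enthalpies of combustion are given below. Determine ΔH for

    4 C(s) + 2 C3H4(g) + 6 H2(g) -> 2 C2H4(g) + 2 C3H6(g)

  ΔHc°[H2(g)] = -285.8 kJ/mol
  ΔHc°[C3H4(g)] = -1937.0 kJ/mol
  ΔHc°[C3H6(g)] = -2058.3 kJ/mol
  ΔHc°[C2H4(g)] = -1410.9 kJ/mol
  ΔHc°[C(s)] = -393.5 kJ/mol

Using ΔH = Σ nΔHc°(reactants) − Σ nΔHc°(products):
= [4·(-393.5) + 2·(-1937.0) + 6·(-285.8)] − [2·(-1410.9) + 2·(-2058.3)]
= -224.4 kJ/mol

ΔH = -224.4 kJ/mol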